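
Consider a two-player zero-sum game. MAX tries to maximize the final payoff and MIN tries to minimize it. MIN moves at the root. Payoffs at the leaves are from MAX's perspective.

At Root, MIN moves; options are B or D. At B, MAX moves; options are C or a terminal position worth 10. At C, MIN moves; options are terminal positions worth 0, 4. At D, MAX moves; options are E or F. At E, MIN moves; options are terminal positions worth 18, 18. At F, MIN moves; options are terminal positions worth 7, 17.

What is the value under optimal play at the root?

C (MIN): min(0, 4) = 0
B (MAX): max(0, 10) = 10
E (MIN): min(18, 18) = 18
F (MIN): min(7, 17) = 7
D (MAX): max(18, 7) = 18
Root (MIN): min(10, 18) = 10

10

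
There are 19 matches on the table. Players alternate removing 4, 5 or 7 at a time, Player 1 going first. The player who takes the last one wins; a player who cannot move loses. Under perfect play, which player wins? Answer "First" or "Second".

i:   0  1  2  3  4  5  6  7  8  9 10 11 12 13 14 15 16 17 18 19
     L  L  L  L  W  W  W  W  W  W  W  L  L  L  L  W  W  W  W  W
Position 19 is W, so the first player wins.

First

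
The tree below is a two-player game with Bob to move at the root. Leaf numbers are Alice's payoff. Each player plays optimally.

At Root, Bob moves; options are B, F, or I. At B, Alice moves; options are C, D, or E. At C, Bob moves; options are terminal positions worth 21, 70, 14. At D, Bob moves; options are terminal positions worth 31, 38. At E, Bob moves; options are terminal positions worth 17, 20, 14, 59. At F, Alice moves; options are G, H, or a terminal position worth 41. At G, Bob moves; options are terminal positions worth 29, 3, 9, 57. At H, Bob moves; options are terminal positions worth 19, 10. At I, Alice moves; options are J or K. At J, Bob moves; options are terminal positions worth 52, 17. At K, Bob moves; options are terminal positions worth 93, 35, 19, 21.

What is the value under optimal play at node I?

J: min(52, 17) = 17
K: min(93, 35, 19, 21) = 19
I: max(17, 19) = 19

19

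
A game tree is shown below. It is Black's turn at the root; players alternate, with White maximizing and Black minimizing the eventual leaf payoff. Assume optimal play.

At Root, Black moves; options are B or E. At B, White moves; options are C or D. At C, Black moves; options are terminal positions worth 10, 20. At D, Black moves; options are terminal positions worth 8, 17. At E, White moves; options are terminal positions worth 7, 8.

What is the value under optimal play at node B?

10

C: min(10, 20) = 10
D: min(8, 17) = 8
B: max(10, 8) = 10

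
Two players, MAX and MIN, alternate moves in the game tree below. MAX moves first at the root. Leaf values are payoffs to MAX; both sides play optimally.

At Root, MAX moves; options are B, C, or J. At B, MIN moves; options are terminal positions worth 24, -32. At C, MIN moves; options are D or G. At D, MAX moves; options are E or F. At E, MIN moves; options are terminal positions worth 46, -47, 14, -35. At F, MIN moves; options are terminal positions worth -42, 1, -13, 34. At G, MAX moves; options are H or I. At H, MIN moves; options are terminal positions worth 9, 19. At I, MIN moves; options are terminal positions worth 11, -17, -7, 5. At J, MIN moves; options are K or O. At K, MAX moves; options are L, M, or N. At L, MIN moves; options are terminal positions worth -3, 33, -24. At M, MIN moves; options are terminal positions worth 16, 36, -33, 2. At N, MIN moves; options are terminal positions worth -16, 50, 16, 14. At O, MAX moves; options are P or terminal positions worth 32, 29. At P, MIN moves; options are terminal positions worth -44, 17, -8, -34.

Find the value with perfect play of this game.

B (MIN): min(24, -32) = -32
E (MIN): min(46, -47, 14, -35) = -47
F (MIN): min(-42, 1, -13, 34) = -42
D (MAX): max(-47, -42) = -42
H (MIN): min(9, 19) = 9
I (MIN): min(11, -17, -7, 5) = -17
G (MAX): max(9, -17) = 9
C (MIN): min(-42, 9) = -42
L (MIN): min(-3, 33, -24) = -24
M (MIN): min(16, 36, -33, 2) = -33
N (MIN): min(-16, 50, 16, 14) = -16
K (MAX): max(-24, -33, -16) = -16
P (MIN): min(-44, 17, -8, -34) = -44
O (MAX): max(-44, 32, 29) = 32
J (MIN): min(-16, 32) = -16
Root (MAX): max(-32, -42, -16) = -16

-16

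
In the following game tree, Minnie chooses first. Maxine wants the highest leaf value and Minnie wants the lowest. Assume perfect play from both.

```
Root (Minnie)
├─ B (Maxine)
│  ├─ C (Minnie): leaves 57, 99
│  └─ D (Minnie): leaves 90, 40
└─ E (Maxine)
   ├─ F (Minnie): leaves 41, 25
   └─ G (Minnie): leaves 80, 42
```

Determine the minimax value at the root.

42

C (Minnie): min(57, 99) = 57
D (Minnie): min(90, 40) = 40
B (Maxine): max(57, 40) = 57
F (Minnie): min(41, 25) = 25
G (Minnie): min(80, 42) = 42
E (Maxine): max(25, 42) = 42
Root (Minnie): min(57, 42) = 42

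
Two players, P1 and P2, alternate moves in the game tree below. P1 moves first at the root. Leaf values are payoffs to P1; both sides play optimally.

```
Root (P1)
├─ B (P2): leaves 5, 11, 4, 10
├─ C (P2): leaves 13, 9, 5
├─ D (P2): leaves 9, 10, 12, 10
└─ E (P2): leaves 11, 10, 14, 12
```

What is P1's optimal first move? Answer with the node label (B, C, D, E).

B (P2): min(5, 11, 4, 10) = 4
C (P2): min(13, 9, 5) = 5
D (P2): min(9, 10, 12, 10) = 9
E (P2): min(11, 10, 14, 12) = 10
Root (P1): max(4, 5, 9, 10) = 10
P1 picks the child with the highest value: E (value 10).

E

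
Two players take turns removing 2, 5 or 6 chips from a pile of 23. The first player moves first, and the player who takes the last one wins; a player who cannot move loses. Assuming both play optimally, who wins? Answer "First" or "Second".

Second

i:   0  1  2  3  4  5  6  7  8  9 10 11 12 13 14 15 16 17 18 19 20 21 22 23
     L  L  W  W  L  W  W  W  L  W  W  L  L  W  W  L  W  W  W  L  W  W  L  L
Position 23 is L, so the second player wins.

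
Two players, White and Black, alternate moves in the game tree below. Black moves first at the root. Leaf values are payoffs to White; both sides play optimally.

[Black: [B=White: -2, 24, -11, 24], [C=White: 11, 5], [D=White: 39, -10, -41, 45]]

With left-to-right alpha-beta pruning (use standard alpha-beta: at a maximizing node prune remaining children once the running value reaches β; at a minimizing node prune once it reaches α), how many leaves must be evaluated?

B [α=-∞,β=+∞]: v=24
C [α=-∞,β=24]: v=11
D [α=-∞,β=11]: v=39 after child 1 ≥ β → β-cutoff, skip 3
Root [α=-∞,β=+∞]: v=11
Leaves evaluated: 7 of 10.

7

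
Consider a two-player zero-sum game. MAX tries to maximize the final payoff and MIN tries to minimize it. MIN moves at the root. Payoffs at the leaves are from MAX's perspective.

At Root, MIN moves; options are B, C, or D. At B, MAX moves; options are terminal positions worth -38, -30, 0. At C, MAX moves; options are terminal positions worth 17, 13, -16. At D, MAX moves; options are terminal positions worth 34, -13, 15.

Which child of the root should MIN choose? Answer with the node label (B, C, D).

B (MAX): max(-38, -30, 0) = 0
C (MAX): max(17, 13, -16) = 17
D (MAX): max(34, -13, 15) = 34
Root (MIN): min(0, 17, 34) = 0
MIN picks the child with the lowest value: B (value 0).

B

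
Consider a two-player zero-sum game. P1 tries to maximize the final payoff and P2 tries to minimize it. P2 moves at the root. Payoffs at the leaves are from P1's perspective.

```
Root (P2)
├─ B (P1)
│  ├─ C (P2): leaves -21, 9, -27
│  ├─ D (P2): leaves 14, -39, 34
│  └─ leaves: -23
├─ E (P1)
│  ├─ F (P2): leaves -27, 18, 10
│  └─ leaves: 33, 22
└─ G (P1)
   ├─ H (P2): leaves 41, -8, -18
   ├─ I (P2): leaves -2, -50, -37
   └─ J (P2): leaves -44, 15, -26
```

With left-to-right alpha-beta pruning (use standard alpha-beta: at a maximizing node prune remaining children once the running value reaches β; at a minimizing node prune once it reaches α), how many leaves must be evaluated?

13

C [α=-∞,β=+∞]: v=-27
D [α=-27,β=+∞]: v=-39 after child 2 ≤ α → α-cutoff, skip 1
B [α=-∞,β=+∞]: v=-23
F [α=-∞,β=-23]: v=-27
E [α=-∞,β=-23]: v=33 after child 2 ≥ β → β-cutoff, skip 1
H [α=-∞,β=-23]: v=-18
G [α=-∞,β=-23]: v=-18 after child 1 ≥ β → β-cutoff, skip 2
Root [α=-∞,β=+∞]: v=-23
Leaves evaluated: 13 of 21.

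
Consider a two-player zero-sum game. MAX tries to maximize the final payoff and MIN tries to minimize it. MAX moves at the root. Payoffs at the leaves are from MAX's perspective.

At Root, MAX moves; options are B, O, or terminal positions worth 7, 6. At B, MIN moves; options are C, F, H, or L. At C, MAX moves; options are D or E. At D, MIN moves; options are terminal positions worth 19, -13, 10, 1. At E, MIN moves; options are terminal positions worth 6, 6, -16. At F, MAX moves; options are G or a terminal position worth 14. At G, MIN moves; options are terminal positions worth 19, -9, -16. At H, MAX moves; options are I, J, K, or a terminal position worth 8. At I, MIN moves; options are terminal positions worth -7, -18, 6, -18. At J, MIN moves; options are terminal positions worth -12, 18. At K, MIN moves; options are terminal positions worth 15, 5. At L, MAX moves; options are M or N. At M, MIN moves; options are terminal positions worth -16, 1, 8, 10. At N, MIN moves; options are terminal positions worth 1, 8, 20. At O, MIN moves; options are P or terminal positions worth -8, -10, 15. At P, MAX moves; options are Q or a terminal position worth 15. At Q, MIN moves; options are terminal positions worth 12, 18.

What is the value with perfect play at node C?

-13

D: min(19, -13, 10, 1) = -13
E: min(6, 6, -16) = -16
C: max(-13, -16) = -13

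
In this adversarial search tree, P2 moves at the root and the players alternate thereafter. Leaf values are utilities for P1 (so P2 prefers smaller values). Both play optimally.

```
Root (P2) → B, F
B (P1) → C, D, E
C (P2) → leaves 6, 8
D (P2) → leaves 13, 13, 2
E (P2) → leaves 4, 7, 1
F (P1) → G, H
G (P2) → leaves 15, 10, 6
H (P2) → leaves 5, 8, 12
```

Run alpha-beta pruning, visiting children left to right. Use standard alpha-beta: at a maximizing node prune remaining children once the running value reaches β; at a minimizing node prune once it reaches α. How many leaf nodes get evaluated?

C [α=-∞,β=+∞]: v=6
D [α=6,β=+∞]: v=2
E [α=6,β=+∞]: v=4 after child 1 ≤ α → α-cutoff, skip 2
B [α=-∞,β=+∞]: v=6
G [α=-∞,β=6]: v=6
F [α=-∞,β=6]: v=6 after child 1 ≥ β → β-cutoff, skip 1
Root [α=-∞,β=+∞]: v=6
Leaves evaluated: 9 of 14.

9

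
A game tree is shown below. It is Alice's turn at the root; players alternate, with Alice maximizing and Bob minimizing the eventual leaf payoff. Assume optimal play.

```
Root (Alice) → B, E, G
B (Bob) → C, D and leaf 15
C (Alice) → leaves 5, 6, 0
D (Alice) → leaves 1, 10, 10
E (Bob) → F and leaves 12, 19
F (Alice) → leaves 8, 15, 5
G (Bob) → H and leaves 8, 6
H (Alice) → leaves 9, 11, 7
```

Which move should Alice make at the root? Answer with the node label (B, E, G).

E

C (Alice): max(5, 6, 0) = 6
D (Alice): max(1, 10, 10) = 10
B (Bob): min(6, 10, 15) = 6
F (Alice): max(8, 15, 5) = 15
E (Bob): min(15, 12, 19) = 12
H (Alice): max(9, 11, 7) = 11
G (Bob): min(11, 8, 6) = 6
Root (Alice): max(6, 12, 6) = 12
Alice picks the child with the highest value: E (value 12).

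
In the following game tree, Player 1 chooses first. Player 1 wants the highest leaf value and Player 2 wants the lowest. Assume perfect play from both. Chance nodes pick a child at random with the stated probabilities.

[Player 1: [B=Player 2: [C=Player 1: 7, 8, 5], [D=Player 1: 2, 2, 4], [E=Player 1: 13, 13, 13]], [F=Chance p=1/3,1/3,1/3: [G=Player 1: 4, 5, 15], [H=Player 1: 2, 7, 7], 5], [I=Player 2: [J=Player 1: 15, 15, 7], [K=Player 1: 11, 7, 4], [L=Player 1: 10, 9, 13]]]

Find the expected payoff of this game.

11

C (Player 1): max(7, 8, 5) = 8
D (Player 1): max(2, 2, 4) = 4
E (Player 1): max(13, 13, 13) = 13
B (Player 2): min(8, 4, 13) = 4
G (Player 1): max(4, 5, 15) = 15
H (Player 1): max(2, 7, 7) = 7
F (Chance): 1/3·15 + 1/3·7 + 1/3·5 = 9
J (Player 1): max(15, 15, 7) = 15
K (Player 1): max(11, 7, 4) = 11
L (Player 1): max(10, 9, 13) = 13
I (Player 2): min(15, 11, 13) = 11
Root (Player 1): max(4, 9, 11) = 11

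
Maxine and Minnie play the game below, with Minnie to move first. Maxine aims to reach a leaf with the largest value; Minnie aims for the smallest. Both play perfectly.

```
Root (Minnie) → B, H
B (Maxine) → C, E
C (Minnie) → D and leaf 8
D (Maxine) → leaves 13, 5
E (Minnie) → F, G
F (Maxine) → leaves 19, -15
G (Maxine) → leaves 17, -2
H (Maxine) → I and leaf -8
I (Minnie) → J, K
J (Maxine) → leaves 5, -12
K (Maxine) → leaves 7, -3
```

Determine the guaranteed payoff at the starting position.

D (Maxine): max(13, 5) = 13
C (Minnie): min(13, 8) = 8
F (Maxine): max(19, -15) = 19
G (Maxine): max(17, -2) = 17
E (Minnie): min(19, 17) = 17
B (Maxine): max(8, 17) = 17
J (Maxine): max(5, -12) = 5
K (Maxine): max(7, -3) = 7
I (Minnie): min(5, 7) = 5
H (Maxine): max(5, -8) = 5
Root (Minnie): min(17, 5) = 5

5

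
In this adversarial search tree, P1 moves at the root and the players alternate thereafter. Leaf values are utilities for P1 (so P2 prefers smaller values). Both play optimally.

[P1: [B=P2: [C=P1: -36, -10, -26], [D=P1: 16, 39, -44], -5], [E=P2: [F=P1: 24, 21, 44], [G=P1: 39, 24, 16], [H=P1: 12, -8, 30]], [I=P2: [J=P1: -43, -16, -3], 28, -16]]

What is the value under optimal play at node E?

F: max(24, 21, 44) = 44
G: max(39, 24, 16) = 39
H: max(12, -8, 30) = 30
E: min(44, 39, 30) = 30

30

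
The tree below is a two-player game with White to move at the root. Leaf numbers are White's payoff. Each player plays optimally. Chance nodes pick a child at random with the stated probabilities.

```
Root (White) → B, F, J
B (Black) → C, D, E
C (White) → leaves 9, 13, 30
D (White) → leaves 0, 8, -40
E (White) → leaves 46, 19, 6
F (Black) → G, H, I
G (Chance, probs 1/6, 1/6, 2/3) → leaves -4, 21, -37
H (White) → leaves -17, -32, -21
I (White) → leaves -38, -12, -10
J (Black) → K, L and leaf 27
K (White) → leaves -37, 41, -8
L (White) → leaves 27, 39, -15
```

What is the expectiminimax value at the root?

C (White): max(9, 13, 30) = 30
D (White): max(0, 8, -40) = 8
E (White): max(46, 19, 6) = 46
B (Black): min(30, 8, 46) = 8
G (Chance): 1/6·-4 + 1/6·21 + 2/3·-37 = -21.83
H (White): max(-17, -32, -21) = -17
I (White): max(-38, -12, -10) = -10
F (Black): min(-21.83, -17, -10) = -21.83
K (White): max(-37, 41, -8) = 41
L (White): max(27, 39, -15) = 39
J (Black): min(41, 39, 27) = 27
Root (White): max(8, -21.83, 27) = 27

27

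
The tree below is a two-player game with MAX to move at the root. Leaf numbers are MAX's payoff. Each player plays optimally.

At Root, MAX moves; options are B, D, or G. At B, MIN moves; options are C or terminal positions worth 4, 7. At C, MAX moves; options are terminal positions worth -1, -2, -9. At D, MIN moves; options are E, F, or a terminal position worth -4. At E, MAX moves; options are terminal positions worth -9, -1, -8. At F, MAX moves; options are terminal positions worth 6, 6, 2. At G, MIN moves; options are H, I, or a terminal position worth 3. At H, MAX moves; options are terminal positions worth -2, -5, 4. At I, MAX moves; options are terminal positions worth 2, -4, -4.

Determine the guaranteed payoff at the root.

C (MAX): max(-1, -2, -9) = -1
B (MIN): min(-1, 4, 7) = -1
E (MAX): max(-9, -1, -8) = -1
F (MAX): max(6, 6, 2) = 6
D (MIN): min(-1, 6, -4) = -4
H (MAX): max(-2, -5, 4) = 4
I (MAX): max(2, -4, -4) = 2
G (MIN): min(4, 2, 3) = 2
Root (MAX): max(-1, -4, 2) = 2

2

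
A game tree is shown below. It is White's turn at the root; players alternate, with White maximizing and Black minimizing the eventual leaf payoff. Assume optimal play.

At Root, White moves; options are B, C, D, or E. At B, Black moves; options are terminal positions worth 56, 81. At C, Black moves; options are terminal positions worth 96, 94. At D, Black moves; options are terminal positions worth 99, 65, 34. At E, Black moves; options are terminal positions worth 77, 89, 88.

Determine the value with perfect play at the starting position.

94

B (Black): min(56, 81) = 56
C (Black): min(96, 94) = 94
D (Black): min(99, 65, 34) = 34
E (Black): min(77, 89, 88) = 77
Root (White): max(56, 94, 34, 77) = 94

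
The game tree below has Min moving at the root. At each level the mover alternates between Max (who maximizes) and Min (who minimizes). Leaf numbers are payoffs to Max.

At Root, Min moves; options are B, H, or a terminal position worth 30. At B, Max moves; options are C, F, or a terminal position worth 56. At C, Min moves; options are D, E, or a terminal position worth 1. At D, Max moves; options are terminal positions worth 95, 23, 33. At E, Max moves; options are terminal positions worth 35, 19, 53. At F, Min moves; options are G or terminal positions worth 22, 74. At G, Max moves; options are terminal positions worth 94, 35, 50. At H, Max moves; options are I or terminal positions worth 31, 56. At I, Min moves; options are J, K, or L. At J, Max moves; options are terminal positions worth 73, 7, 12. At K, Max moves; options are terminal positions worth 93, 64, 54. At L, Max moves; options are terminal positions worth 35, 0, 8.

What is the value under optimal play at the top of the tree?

D (Max): max(95, 23, 33) = 95
E (Max): max(35, 19, 53) = 53
C (Min): min(95, 53, 1) = 1
G (Max): max(94, 35, 50) = 94
F (Min): min(94, 22, 74) = 22
B (Max): max(1, 22, 56) = 56
J (Max): max(73, 7, 12) = 73
K (Max): max(93, 64, 54) = 93
L (Max): max(35, 0, 8) = 35
I (Min): min(73, 93, 35) = 35
H (Max): max(35, 31, 56) = 56
Root (Min): min(56, 56, 30) = 30

30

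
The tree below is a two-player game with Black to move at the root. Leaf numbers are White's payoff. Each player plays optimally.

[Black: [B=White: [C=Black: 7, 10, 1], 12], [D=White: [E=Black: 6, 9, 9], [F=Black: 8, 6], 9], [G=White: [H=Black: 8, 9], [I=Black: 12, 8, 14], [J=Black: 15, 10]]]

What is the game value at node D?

E: min(6, 9, 9) = 6
F: min(8, 6) = 6
D: max(6, 6, 9) = 9

9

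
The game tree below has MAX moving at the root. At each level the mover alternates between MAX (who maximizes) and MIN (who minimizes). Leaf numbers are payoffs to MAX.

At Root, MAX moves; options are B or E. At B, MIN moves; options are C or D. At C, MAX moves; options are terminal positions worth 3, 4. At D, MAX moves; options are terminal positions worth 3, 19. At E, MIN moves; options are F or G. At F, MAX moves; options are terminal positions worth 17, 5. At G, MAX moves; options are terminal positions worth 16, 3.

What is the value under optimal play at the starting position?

16

C (MAX): max(3, 4) = 4
D (MAX): max(3, 19) = 19
B (MIN): min(4, 19) = 4
F (MAX): max(17, 5) = 17
G (MAX): max(16, 3) = 16
E (MIN): min(17, 16) = 16
Root (MAX): max(4, 16) = 16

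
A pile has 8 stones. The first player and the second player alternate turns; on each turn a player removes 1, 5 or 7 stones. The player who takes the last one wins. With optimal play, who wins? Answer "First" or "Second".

W/L table (W = player to move can force a win):
i:   0  1  2  3  4  5  6  7  8
     L  W  L  W  L  W  L  W  L
Position 8 is L, so the second player wins.

Second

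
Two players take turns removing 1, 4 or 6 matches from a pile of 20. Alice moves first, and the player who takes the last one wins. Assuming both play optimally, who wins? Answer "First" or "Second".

Second

Positions where the player to move wins (W) vs loses (L):
i:   0  1  2  3  4  5  6  7  8  9 10 11 12 13 14 15 16 17 18 19 20
     L  W  L  W  W  L  W  L  W  W  L  W  L  W  W  L  W  L  W  W  L
Position 20 is L, so the second player wins.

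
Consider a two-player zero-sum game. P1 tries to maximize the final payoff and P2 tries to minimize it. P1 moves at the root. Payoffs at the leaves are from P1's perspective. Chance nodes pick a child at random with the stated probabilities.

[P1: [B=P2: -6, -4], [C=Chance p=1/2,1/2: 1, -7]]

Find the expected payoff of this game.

B (P2): min(-6, -4) = -6
C (Chance): 1/2·1 + 1/2·-7 = -3
Root (P1): max(-6, -3) = -3

-3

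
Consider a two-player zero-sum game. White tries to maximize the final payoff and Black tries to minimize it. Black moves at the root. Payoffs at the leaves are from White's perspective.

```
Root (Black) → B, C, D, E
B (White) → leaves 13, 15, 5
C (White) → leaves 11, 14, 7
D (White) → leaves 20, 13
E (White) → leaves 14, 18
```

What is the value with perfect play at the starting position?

B (White): max(13, 15, 5) = 15
C (White): max(11, 14, 7) = 14
D (White): max(20, 13) = 20
E (White): max(14, 18) = 18
Root (Black): min(15, 14, 20, 18) = 14

14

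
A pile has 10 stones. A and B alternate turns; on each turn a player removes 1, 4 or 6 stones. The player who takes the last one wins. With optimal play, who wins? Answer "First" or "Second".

Second

Mark each pile size as W (mover wins) or L (mover loses):
i:   0  1  2  3  4  5  6  7  8  9 10
     L  W  L  W  W  L  W  L  W  W  L
Position 10 is L, so the second player wins.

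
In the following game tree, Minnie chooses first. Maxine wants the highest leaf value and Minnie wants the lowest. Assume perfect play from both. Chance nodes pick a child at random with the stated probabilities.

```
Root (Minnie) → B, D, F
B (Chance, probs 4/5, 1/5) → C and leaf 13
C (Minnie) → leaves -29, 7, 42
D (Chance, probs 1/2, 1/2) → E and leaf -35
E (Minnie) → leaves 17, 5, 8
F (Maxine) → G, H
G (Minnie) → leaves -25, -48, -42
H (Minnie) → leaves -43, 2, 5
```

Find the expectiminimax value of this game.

-43

C (Minnie): min(-29, 7, 42) = -29
B (Chance): 4/5·-29 + 1/5·13 = -20.6
E (Minnie): min(17, 5, 8) = 5
D (Chance): 1/2·5 + 1/2·-35 = -15
G (Minnie): min(-25, -48, -42) = -48
H (Minnie): min(-43, 2, 5) = -43
F (Maxine): max(-48, -43) = -43
Root (Minnie): min(-20.6, -15, -43) = -43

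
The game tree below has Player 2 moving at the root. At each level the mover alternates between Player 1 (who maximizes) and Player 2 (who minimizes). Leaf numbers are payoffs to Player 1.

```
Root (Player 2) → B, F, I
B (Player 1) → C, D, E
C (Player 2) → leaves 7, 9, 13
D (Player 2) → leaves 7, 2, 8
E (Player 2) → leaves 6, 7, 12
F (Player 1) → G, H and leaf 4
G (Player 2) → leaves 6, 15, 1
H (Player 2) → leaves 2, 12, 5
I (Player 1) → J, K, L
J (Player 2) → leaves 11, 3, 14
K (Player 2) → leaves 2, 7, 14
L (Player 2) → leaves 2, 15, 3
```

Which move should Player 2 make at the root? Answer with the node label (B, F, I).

I

C (Player 2): min(7, 9, 13) = 7
D (Player 2): min(7, 2, 8) = 2
E (Player 2): min(6, 7, 12) = 6
B (Player 1): max(7, 2, 6) = 7
G (Player 2): min(6, 15, 1) = 1
H (Player 2): min(2, 12, 5) = 2
F (Player 1): max(1, 2, 4) = 4
J (Player 2): min(11, 3, 14) = 3
K (Player 2): min(2, 7, 14) = 2
L (Player 2): min(2, 15, 3) = 2
I (Player 1): max(3, 2, 2) = 3
Root (Player 2): min(7, 4, 3) = 3
Player 2 picks the child with the lowest value: I (value 3).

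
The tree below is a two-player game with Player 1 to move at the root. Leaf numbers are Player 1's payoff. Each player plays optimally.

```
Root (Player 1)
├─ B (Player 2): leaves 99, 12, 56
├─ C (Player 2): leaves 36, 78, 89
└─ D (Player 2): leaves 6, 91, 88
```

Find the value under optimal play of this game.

B (Player 2): min(99, 12, 56) = 12
C (Player 2): min(36, 78, 89) = 36
D (Player 2): min(6, 91, 88) = 6
Root (Player 1): max(12, 36, 6) = 36

36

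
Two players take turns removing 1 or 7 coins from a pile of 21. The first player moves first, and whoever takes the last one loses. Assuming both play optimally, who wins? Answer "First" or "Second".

Second

Mark each pile size as W (mover wins) or L (mover loses):
i:   0  1  2  3  4  5  6  7  8  9 10 11 12 13 14 15 16 17 18 19 20 21
     W  L  W  L  W  L  W  L  W  L  W  L  W  L  W  L  W  L  W  L  W  L
Position 21 is L, so the second player wins.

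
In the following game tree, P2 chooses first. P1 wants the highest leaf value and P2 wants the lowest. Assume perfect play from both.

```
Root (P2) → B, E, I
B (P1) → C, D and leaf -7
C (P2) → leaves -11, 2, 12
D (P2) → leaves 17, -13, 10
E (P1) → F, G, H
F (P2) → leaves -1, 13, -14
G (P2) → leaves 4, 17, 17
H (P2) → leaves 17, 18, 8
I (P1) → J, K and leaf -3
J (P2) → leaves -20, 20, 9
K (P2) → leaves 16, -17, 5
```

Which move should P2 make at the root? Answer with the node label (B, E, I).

C (P2): min(-11, 2, 12) = -11
D (P2): min(17, -13, 10) = -13
B (P1): max(-11, -13, -7) = -7
F (P2): min(-1, 13, -14) = -14
G (P2): min(4, 17, 17) = 4
H (P2): min(17, 18, 8) = 8
E (P1): max(-14, 4, 8) = 8
J (P2): min(-20, 20, 9) = -20
K (P2): min(16, -17, 5) = -17
I (P1): max(-20, -17, -3) = -3
Root (P2): min(-7, 8, -3) = -7
P2 picks the child with the lowest value: B (value -7).

B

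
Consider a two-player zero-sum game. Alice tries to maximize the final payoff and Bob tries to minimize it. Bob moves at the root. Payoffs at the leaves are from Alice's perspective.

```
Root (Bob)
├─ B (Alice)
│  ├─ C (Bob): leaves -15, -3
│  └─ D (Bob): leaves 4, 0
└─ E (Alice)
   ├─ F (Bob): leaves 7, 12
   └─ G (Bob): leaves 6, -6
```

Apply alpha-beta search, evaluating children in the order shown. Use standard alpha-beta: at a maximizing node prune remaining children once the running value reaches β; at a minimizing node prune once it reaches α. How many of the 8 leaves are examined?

6

C [α=-∞,β=+∞]: v=-15
D [α=-15,β=+∞]: v=0
B [α=-∞,β=+∞]: v=0
F [α=-∞,β=0]: v=7
E [α=-∞,β=0]: v=7 after child 1 ≥ β → β-cutoff, skip 1
Root [α=-∞,β=+∞]: v=0
Leaves evaluated: 6 of 8.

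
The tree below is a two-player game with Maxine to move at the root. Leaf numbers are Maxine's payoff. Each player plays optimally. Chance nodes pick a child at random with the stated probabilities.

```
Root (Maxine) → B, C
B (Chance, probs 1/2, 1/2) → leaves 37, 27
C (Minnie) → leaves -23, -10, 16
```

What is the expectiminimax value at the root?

B (Chance): 1/2·37 + 1/2·27 = 32
C (Minnie): min(-23, -10, 16) = -23
Root (Maxine): max(32, -23) = 32

32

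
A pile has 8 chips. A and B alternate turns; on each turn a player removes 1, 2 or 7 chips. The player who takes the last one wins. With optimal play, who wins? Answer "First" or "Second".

First

i:   0  1  2  3  4  5  6  7  8
     L  W  W  L  W  W  L  W  W
Position 8 is W, so the first player wins.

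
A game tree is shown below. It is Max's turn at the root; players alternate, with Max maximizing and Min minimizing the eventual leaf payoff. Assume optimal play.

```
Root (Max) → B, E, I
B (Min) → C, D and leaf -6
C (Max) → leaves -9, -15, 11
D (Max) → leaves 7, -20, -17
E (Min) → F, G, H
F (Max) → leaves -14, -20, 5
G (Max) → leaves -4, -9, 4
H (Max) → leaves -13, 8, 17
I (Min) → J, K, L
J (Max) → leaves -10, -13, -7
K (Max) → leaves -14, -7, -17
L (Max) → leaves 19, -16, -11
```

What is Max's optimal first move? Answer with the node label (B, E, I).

E

C (Max): max(-9, -15, 11) = 11
D (Max): max(7, -20, -17) = 7
B (Min): min(11, 7, -6) = -6
F (Max): max(-14, -20, 5) = 5
G (Max): max(-4, -9, 4) = 4
H (Max): max(-13, 8, 17) = 17
E (Min): min(5, 4, 17) = 4
J (Max): max(-10, -13, -7) = -7
K (Max): max(-14, -7, -17) = -7
L (Max): max(19, -16, -11) = 19
I (Min): min(-7, -7, 19) = -7
Root (Max): max(-6, 4, -7) = 4
Max picks the child with the highest value: E (value 4).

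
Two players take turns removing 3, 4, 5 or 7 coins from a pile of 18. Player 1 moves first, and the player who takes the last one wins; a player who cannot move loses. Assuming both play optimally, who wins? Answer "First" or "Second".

First

Compute winning (W) and losing (L) positions by backward induction:
i:   0  1  2  3  4  5  6  7  8  9 10 11 12 13 14 15 16 17 18
     L  L  L  W  W  W  W  W  W  W  L  L  L  W  W  W  W  W  W
Position 18 is W, so the first player wins.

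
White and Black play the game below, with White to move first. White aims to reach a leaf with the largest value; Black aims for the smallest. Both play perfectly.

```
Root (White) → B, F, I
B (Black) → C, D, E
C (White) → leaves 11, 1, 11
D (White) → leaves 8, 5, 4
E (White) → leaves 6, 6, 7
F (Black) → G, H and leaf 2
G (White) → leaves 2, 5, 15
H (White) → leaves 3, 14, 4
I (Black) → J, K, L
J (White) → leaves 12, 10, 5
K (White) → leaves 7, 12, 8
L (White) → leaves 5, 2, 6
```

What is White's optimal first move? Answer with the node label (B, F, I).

B

C (White): max(11, 1, 11) = 11
D (White): max(8, 5, 4) = 8
E (White): max(6, 6, 7) = 7
B (Black): min(11, 8, 7) = 7
G (White): max(2, 5, 15) = 15
H (White): max(3, 14, 4) = 14
F (Black): min(15, 14, 2) = 2
J (White): max(12, 10, 5) = 12
K (White): max(7, 12, 8) = 12
L (White): max(5, 2, 6) = 6
I (Black): min(12, 12, 6) = 6
Root (White): max(7, 2, 6) = 7
White picks the child with the highest value: B (value 7).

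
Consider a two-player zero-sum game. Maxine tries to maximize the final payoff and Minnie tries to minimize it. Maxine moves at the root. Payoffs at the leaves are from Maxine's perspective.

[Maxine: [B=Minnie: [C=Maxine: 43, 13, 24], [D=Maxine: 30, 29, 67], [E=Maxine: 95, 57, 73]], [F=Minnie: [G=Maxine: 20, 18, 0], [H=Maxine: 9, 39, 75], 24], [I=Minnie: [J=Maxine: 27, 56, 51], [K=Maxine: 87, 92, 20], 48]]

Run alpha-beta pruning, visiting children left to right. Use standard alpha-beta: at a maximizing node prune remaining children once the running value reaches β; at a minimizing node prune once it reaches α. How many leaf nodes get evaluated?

C [α=-∞,β=+∞]: v=43
D [α=-∞,β=43]: v=67
E [α=-∞,β=43]: v=95 after child 1 ≥ β → β-cutoff, skip 2
B [α=-∞,β=+∞]: v=43
G [α=43,β=+∞]: v=20
F [α=43,β=+∞]: v=20 after child 1 ≤ α → α-cutoff, skip 2
J [α=43,β=+∞]: v=56
K [α=43,β=56]: v=87 after child 1 ≥ β → β-cutoff, skip 2
I [α=43,β=+∞]: v=48
Root [α=-∞,β=+∞]: v=48
Leaves evaluated: 15 of 23.

15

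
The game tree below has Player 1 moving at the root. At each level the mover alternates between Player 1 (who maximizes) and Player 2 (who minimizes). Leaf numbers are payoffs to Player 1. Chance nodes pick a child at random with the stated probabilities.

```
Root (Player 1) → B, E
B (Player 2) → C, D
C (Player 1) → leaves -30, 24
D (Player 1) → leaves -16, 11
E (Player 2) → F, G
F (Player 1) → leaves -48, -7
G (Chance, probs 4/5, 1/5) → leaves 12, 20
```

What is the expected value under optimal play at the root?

11

C (Player 1): max(-30, 24) = 24
D (Player 1): max(-16, 11) = 11
B (Player 2): min(24, 11) = 11
F (Player 1): max(-48, -7) = -7
G (Chance): 4/5·12 + 1/5·20 = 13.6
E (Player 2): min(-7, 13.6) = -7
Root (Player 1): max(11, -7) = 11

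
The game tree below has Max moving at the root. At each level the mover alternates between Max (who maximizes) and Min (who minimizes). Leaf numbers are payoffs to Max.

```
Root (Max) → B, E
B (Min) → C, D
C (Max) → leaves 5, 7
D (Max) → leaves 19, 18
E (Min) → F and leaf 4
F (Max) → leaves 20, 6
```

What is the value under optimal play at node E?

4

F: max(20, 6) = 20
E: min(20, 4) = 4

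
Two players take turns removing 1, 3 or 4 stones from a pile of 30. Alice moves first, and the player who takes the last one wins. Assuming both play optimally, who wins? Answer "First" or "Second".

W/L table (W = player to move can force a win):
i:   0  1  2  3  4  5  6  7  8  9 10 11 12 13 14 15 16 17 18 19 20 21 22 23 24 25 26 27 28 29 30
     L  W  L  W  W  W  W  L  W  L  W  W  W  W  L  W  L  W  W  W  W  L  W  L  W  W  W  W  L  W  L
Position 30 is L, so the second player wins.

Second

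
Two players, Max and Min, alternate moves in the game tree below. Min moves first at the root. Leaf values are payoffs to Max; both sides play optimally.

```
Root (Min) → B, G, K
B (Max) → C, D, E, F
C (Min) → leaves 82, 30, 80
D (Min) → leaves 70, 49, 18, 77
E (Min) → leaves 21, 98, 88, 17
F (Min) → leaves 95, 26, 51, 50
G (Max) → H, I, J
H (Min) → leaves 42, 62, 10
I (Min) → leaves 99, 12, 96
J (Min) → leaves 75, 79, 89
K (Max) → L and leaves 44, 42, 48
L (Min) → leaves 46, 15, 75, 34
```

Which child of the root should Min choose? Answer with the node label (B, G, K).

C (Min): min(82, 30, 80) = 30
D (Min): min(70, 49, 18, 77) = 18
E (Min): min(21, 98, 88, 17) = 17
F (Min): min(95, 26, 51, 50) = 26
B (Max): max(30, 18, 17, 26) = 30
H (Min): min(42, 62, 10) = 10
I (Min): min(99, 12, 96) = 12
J (Min): min(75, 79, 89) = 75
G (Max): max(10, 12, 75) = 75
L (Min): min(46, 15, 75, 34) = 15
K (Max): max(15, 44, 42, 48) = 48
Root (Min): min(30, 75, 48) = 30
Min picks the child with the lowest value: B (value 30).

B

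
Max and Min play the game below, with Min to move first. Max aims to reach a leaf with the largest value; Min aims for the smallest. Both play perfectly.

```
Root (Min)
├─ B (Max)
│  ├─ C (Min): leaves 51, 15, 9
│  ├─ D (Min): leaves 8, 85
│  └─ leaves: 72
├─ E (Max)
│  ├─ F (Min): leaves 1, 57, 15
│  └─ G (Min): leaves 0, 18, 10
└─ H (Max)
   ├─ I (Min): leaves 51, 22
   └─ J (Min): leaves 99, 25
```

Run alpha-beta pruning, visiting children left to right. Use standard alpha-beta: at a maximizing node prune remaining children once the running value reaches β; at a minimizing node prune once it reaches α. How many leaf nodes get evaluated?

11

C [α=-∞,β=+∞]: v=9
D [α=9,β=+∞]: v=8 after child 1 ≤ α → α-cutoff, skip 1
B [α=-∞,β=+∞]: v=72
F [α=-∞,β=72]: v=1
G [α=1,β=72]: v=0 after child 1 ≤ α → α-cutoff, skip 2
E [α=-∞,β=72]: v=1
I [α=-∞,β=1]: v=22
H [α=-∞,β=1]: v=22 after child 1 ≥ β → β-cutoff, skip 1
Root [α=-∞,β=+∞]: v=1
Leaves evaluated: 11 of 16.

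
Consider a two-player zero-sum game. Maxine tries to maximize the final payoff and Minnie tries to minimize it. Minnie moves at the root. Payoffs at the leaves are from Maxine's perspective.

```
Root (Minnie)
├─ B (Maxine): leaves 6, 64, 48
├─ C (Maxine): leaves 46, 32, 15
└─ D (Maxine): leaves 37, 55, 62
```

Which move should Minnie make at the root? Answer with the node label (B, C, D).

B (Maxine): max(6, 64, 48) = 64
C (Maxine): max(46, 32, 15) = 46
D (Maxine): max(37, 55, 62) = 62
Root (Minnie): min(64, 46, 62) = 46
Minnie picks the child with the lowest value: C (value 46).

C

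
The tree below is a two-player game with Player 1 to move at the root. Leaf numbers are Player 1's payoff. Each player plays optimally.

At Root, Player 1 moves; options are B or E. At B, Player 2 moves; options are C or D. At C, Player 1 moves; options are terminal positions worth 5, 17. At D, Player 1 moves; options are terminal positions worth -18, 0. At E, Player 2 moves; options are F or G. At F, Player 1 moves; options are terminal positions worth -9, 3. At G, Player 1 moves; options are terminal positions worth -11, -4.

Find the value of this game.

C (Player 1): max(5, 17) = 17
D (Player 1): max(-18, 0) = 0
B (Player 2): min(17, 0) = 0
F (Player 1): max(-9, 3) = 3
G (Player 1): max(-11, -4) = -4
E (Player 2): min(3, -4) = -4
Root (Player 1): max(0, -4) = 0

0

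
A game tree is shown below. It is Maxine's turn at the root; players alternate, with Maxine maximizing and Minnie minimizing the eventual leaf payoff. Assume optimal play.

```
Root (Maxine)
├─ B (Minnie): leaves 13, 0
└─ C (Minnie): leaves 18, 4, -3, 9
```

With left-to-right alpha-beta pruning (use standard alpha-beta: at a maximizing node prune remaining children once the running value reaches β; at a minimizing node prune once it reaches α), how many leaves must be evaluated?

5

B [α=-∞,β=+∞]: v=0
C [α=0,β=+∞]: v=-3 after child 3 ≤ α → α-cutoff, skip 1
Root [α=-∞,β=+∞]: v=0
Leaves evaluated: 5 of 6.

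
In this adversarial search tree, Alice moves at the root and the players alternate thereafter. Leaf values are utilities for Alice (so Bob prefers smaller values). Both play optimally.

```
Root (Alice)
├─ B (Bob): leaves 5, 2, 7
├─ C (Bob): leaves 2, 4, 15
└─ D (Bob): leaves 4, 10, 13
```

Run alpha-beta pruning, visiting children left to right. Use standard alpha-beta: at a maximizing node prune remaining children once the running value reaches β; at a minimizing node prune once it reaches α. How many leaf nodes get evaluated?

B [α=-∞,β=+∞]: v=2
C [α=2,β=+∞]: v=2 after child 1 ≤ α → α-cutoff, skip 2
D [α=2,β=+∞]: v=4
Root [α=-∞,β=+∞]: v=4
Leaves evaluated: 7 of 9.

7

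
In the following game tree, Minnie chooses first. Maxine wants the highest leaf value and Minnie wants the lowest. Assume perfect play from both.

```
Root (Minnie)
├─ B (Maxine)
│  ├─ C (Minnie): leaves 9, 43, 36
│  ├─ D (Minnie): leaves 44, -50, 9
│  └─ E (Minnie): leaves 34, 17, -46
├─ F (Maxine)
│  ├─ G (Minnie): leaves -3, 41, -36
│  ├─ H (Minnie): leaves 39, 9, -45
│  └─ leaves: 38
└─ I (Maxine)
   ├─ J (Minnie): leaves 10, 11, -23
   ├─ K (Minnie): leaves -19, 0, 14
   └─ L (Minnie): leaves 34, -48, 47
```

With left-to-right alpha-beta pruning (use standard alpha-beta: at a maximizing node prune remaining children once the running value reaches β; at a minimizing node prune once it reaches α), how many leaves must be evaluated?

23

C [α=-∞,β=+∞]: v=9
D [α=9,β=+∞]: v=-50 after child 2 ≤ α → α-cutoff, skip 1
E [α=9,β=+∞]: v=-46
B [α=-∞,β=+∞]: v=9
G [α=-∞,β=9]: v=-36
H [α=-36,β=9]: v=-45
F [α=-∞,β=9]: v=38
J [α=-∞,β=9]: v=-23
K [α=-23,β=9]: v=-19
L [α=-19,β=9]: v=-48 after child 2 ≤ α → α-cutoff, skip 1
I [α=-∞,β=9]: v=-19
Root [α=-∞,β=+∞]: v=-19
Leaves evaluated: 23 of 25.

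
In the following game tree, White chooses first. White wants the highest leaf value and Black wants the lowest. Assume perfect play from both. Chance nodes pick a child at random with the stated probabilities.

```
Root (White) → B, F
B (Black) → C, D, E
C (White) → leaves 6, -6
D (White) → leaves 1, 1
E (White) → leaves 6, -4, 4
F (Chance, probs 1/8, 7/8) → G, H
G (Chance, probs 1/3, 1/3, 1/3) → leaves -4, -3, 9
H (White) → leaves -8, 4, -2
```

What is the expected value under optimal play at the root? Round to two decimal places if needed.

3.58

C (White): max(6, -6) = 6
D (White): max(1, 1) = 1
E (White): max(6, -4, 4) = 6
B (Black): min(6, 1, 6) = 1
G (Chance): 1/3·-4 + 1/3·-3 + 1/3·9 = 0.67
H (White): max(-8, 4, -2) = 4
F (Chance): 1/8·0.67 + 7/8·4 = 3.58
Root (White): max(1, 3.58) = 3.58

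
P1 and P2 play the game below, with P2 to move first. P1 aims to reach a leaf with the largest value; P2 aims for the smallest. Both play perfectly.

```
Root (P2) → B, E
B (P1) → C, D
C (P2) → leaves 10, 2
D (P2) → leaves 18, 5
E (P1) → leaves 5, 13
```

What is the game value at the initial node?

5

C (P2): min(10, 2) = 2
D (P2): min(18, 5) = 5
B (P1): max(2, 5) = 5
E (P1): max(5, 13) = 13
Root (P2): min(5, 13) = 5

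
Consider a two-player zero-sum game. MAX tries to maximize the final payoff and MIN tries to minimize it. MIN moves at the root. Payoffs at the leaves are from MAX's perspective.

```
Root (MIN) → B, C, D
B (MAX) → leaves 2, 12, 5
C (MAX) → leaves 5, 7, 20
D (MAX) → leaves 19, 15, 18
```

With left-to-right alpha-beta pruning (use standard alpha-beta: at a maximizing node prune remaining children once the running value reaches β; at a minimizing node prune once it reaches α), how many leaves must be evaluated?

B [α=-∞,β=+∞]: v=12
C [α=-∞,β=12]: v=20
D [α=-∞,β=12]: v=19 after child 1 ≥ β → β-cutoff, skip 2
Root [α=-∞,β=+∞]: v=12
Leaves evaluated: 7 of 9.

7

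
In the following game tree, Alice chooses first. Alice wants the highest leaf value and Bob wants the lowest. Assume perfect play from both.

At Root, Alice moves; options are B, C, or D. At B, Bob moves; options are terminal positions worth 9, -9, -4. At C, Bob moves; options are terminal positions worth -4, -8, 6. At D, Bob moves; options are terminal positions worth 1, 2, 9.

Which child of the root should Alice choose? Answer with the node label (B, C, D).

D

B (Bob): min(9, -9, -4) = -9
C (Bob): min(-4, -8, 6) = -8
D (Bob): min(1, 2, 9) = 1
Root (Alice): max(-9, -8, 1) = 1
Alice picks the child with the highest value: D (value 1).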